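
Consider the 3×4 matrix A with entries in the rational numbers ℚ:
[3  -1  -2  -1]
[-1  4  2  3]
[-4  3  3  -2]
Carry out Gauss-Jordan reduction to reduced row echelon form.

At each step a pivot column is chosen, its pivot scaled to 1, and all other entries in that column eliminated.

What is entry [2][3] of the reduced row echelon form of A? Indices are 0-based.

M[2][3] = 50/3

pivot(0,0)=3: scale R0 → (1, -1/3, -2/3, -1/3)
  clear (1,0): R1 −= (-1)R0 → (0, 11/3, 4/3, 8/3)
  clear (2,0): R2 −= (-4)R0 → (0, 5/3, 1/3, -10/3)
pivot(1,1)=11/3: scale R1 → (0, 1, 4/11, 8/11)
  clear (0,1): R0 −= (-1/3)R1 → (1, 0, -6/11, -1/11)
  clear (2,1): R2 −= (5/3)R1 → (0, 0, -3/11, -50/11)
pivot(2,2)=-3/11: scale R2 → (0, 0, 1, 50/3)
  clear (0,2): R0 −= (-6/11)R2 → (1, 0, 0, 9)
  clear (1,2): R1 −= (4/11)R2 → (0, 1, 0, -16/3)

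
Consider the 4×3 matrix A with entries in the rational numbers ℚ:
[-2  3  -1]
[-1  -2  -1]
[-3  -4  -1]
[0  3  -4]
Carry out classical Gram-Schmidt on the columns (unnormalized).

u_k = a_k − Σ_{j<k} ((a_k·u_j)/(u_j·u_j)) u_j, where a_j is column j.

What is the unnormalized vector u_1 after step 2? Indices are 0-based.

Step 1: u_0 = a_0 = (-2, -1, -3, 0).
Step 2: u_1 = a_1 − (4/7)·u_0 = (29/7, -10/7, -16/7, 3).

u_1 = (29/7, -10/7, -16/7, 3)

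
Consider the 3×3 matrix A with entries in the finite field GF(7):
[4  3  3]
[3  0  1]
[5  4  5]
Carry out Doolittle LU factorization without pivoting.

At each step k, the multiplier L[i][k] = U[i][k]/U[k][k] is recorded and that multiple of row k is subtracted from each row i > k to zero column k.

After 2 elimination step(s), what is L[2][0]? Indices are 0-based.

L[2][0] = 3

[col 0] pivot 4
  R1 -= 6*R0 → (0, 3, 4)  (L[1][0] := 6)
  R2 -= 3*R0 → (0, 2, 3)  (L[2][0] := 3)
[col 1] pivot 3
  R2 -= 3*R1 → (0, 0, 5)  (L[2][1] := 3)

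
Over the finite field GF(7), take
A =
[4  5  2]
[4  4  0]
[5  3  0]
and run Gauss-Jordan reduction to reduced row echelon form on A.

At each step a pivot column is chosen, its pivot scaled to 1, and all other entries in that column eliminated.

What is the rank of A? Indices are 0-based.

step 1: normalize row 0 (÷4) = (1, 3, 4)
  row 1: subtract 4×row0 = (0, 6, 5)
  row 2: subtract 5×row0 = (0, 2, 1)
step 2: normalize row 1 (÷6) = (0, 1, 2)
  row 0: subtract 3×row1 = (1, 0, 5)
  row 2: subtract 2×row1 = (0, 0, 4)
step 3: normalize row 2 (÷4) = (0, 0, 1)
  row 0: subtract 5×row2 = (1, 0, 0)
  row 1: subtract 2×row2 = (0, 1, 0)

rank = 3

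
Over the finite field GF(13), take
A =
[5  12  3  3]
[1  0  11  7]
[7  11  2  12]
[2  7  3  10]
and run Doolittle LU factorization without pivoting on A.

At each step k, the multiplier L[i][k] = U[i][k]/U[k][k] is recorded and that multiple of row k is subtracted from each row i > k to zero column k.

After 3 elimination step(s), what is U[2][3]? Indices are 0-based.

k=0: U[0][0]=5
  eliminate (1,0): mult=8, new row 1: (0, 8, 0, 9); set L[1][0]=8
  eliminate (2,0): mult=4, new row 2: (0, 2, 3, 0); set L[2][0]=4
  eliminate (3,0): mult=3, new row 3: (0, 10, 7, 1); set L[3][0]=3
k=1: U[1][1]=8
  eliminate (2,1): mult=10, new row 2: (0, 0, 3, 1); set L[2][1]=10
  eliminate (3,1): mult=11, new row 3: (0, 0, 7, 6); set L[3][1]=11
k=2: U[2][2]=3
  eliminate (3,2): mult=11, new row 3: (0, 0, 0, 8); set L[3][2]=11

U[2][3] = 1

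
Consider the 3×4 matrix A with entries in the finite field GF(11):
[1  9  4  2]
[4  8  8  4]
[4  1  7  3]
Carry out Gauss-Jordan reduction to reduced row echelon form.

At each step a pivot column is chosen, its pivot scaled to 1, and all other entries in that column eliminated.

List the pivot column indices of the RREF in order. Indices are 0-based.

pivot columns: 0, 1, 2

[1] R0 /= 1  ⇒  (1, 9, 4, 2)
     R1 -= 4·R0  ⇒  (0, 5, 3, 7)
     R2 -= 4·R0  ⇒  (0, 9, 2, 6)
[2] R1 /= 5  ⇒  (0, 1, 5, 8)
     R0 -= 9·R1  ⇒  (1, 0, 3, 7)
     R2 -= 9·R1  ⇒  (0, 0, 1, 0)
[3] R2 /= 1  ⇒  (0, 0, 1, 0)
     R0 -= 3·R2  ⇒  (1, 0, 0, 7)
     R1 -= 5·R2  ⇒  (0, 1, 0, 8)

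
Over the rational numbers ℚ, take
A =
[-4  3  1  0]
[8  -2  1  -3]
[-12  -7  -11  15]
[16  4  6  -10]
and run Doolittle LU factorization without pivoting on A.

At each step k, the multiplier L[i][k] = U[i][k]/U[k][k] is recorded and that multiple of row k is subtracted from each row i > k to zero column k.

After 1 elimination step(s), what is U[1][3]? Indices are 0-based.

U[1][3] = -3

[col 0] pivot -4
  R1 -= -2*R0 → (0, 4, 3, -3)  (L[1][0] := -2)
  R2 -= 3*R0 → (0, -16, -14, 15)  (L[2][0] := 3)
  R3 -= -4*R0 → (0, 16, 10, -10)  (L[3][0] := -4)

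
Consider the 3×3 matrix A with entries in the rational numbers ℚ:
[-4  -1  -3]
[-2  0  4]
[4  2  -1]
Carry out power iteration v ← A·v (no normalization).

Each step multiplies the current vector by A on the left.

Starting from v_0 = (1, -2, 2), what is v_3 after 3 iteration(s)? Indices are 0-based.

v_0 = (1, -2, 2).
v_1 = A·v_0 = (-8, 6, -2).
v_2 = A·v_1 = (32, 8, -18).
v_3 = A·v_2 = (-82, -136, 162).

v_3 = (-82, -136, 162)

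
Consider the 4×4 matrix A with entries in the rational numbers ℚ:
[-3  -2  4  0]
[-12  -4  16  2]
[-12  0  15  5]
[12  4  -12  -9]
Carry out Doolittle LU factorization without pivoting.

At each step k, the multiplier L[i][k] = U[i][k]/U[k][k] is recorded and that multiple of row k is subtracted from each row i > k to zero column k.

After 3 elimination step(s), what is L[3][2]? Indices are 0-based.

L[3][2] = -4

k=0: U[0][0]=-3
  eliminate (1,0): mult=4, new row 1: (0, 4, 0, 2); set L[1][0]=4
  eliminate (2,0): mult=4, new row 2: (0, 8, -1, 5); set L[2][0]=4
  eliminate (3,0): mult=-4, new row 3: (0, -4, 4, -9); set L[3][0]=-4
k=1: U[1][1]=4
  eliminate (2,1): mult=2, new row 2: (0, 0, -1, 1); set L[2][1]=2
  eliminate (3,1): mult=-1, new row 3: (0, 0, 4, -7); set L[3][1]=-1
k=2: U[2][2]=-1
  eliminate (3,2): mult=-4, new row 3: (0, 0, 0, -3); set L[3][2]=-4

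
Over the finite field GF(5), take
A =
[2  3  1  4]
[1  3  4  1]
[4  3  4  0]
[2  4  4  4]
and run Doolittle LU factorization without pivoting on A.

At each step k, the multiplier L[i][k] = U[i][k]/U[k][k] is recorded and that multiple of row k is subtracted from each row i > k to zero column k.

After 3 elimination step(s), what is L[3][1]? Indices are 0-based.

Step 1: pivot at (0,0) is 2.
  row1 ← row1 − (3)·row0  ⇒  L[1][0]=3, U row1=(0, 4, 1, 4)
  row2 ← row2 − (2)·row0  ⇒  L[2][0]=2, U row2=(0, 2, 2, 2)
  row3 ← row3 − (1)·row0  ⇒  L[3][0]=1, U row3=(0, 1, 3, 0)
Step 2: pivot at (1,1) is 4.
  row2 ← row2 − (3)·row1  ⇒  L[2][1]=3, U row2=(0, 0, 4, 0)
  row3 ← row3 − (4)·row1  ⇒  L[3][1]=4, U row3=(0, 0, 4, 4)
Step 3: pivot at (2,2) is 4.
  row3 ← row3 − (1)·row2  ⇒  L[3][2]=1, U row3=(0, 0, 0, 4)

L[3][1] = 4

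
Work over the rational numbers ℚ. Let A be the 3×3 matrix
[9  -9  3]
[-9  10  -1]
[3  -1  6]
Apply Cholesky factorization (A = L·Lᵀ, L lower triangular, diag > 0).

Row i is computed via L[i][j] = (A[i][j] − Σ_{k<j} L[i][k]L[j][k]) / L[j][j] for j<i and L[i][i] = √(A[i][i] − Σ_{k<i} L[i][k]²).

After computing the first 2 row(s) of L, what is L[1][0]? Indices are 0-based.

Step 1: L[0][0] = √(9) = 3.
  L[1][0] = (-9) / L[0][0] = -3.
Step 2: L[1][1] = √(1) = 1.

L[1][0] = -3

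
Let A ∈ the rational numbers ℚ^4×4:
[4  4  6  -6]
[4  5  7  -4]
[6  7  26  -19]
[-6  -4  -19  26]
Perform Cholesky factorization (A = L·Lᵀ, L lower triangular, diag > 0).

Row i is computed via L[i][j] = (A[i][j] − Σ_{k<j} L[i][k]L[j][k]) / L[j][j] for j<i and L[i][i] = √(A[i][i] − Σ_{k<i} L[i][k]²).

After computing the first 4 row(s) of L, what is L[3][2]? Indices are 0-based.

Step 1: L[0][0] = √(4) = 2.
  L[1][0] = (4) / L[0][0] = 2.
Step 2: L[1][1] = √(1) = 1.
  L[2][0] = (6) / L[0][0] = 3.
  L[2][1] = (1) / L[1][1] = 1.
Step 3: L[2][2] = √(16) = 4.
  L[3][0] = (-6) / L[0][0] = -3.
  L[3][1] = (2) / L[1][1] = 2.
  L[3][2] = (-12) / L[2][2] = -3.
Step 4: L[3][3] = √(4) = 2.

L[3][2] = -3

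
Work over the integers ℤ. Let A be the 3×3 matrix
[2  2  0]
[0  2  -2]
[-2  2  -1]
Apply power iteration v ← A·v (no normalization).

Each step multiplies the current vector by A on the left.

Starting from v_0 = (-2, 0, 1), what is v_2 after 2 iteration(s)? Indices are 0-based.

v_0 = (-2, 0, 1).
v_1 = A·v_0 = (-4, -2, 3).
v_2 = A·v_1 = (-12, -10, 1).

v_2 = (-12, -10, 1)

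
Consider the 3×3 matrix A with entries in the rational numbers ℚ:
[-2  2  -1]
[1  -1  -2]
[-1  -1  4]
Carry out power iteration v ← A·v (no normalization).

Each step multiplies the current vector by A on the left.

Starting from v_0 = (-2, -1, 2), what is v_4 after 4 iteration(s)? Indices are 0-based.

v_4 = (-356, -407, 1079)

v_0 = (-2, -1, 2).
v_1 = A·v_0 = (0, -5, 11).
v_2 = A·v_1 = (-21, -17, 49).
v_3 = A·v_2 = (-41, -102, 234).
v_4 = A·v_3 = (-356, -407, 1079).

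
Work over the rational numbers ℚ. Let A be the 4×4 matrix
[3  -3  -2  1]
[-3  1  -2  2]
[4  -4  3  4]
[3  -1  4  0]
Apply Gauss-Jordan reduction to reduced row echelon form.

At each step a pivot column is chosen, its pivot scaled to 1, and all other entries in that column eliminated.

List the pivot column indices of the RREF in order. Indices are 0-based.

pivot columns: 0, 1, 2, 3

step 1: normalize row 0 (÷3) = (1, -1, -2/3, 1/3)
  row 1: subtract -3×row0 = (0, -2, -4, 3)
  row 2: subtract 4×row0 = (0, 0, 17/3, 8/3)
  row 3: subtract 3×row0 = (0, 2, 6, -1)
step 2: normalize row 1 (÷-2) = (0, 1, 2, -3/2)
  row 0: subtract -1×row1 = (1, 0, 4/3, -7/6)
  row 3: subtract 2×row1 = (0, 0, 2, 2)
step 3: normalize row 2 (÷17/3) = (0, 0, 1, 8/17)
  row 0: subtract 4/3×row2 = (1, 0, 0, -61/34)
  row 1: subtract 2×row2 = (0, 1, 0, -83/34)
  row 3: subtract 2×row2 = (0, 0, 0, 18/17)
step 4: normalize row 3 (÷18/17) = (0, 0, 0, 1)
  row 0: subtract -61/34×row3 = (1, 0, 0, 0)
  row 1: subtract -83/34×row3 = (0, 1, 0, 0)
  row 2: subtract 8/17×row3 = (0, 0, 1, 0)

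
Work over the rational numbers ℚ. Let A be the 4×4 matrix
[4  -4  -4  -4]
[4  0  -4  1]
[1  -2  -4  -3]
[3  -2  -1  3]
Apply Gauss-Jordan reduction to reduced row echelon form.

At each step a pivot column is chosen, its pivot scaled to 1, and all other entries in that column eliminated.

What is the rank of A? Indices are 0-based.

pivot(0,0)=4: scale R0 → (1, -1, -1, -1)
  clear (1,0): R1 −= (4)R0 → (0, 4, 0, 5)
  clear (2,0): R2 −= (1)R0 → (0, -1, -3, -2)
  clear (3,0): R3 −= (3)R0 → (0, 1, 2, 6)
pivot(1,1)=4: scale R1 → (0, 1, 0, 5/4)
  clear (0,1): R0 −= (-1)R1 → (1, 0, -1, 1/4)
  clear (2,1): R2 −= (-1)R1 → (0, 0, -3, -3/4)
  clear (3,1): R3 −= (1)R1 → (0, 0, 2, 19/4)
pivot(2,2)=-3: scale R2 → (0, 0, 1, 1/4)
  clear (0,2): R0 −= (-1)R2 → (1, 0, 0, 1/2)
  clear (3,2): R3 −= (2)R2 → (0, 0, 0, 17/4)
pivot(3,3)=17/4: scale R3 → (0, 0, 0, 1)
  clear (0,3): R0 −= (1/2)R3 → (1, 0, 0, 0)
  clear (1,3): R1 −= (5/4)R3 → (0, 1, 0, 0)
  clear (2,3): R2 −= (1/4)R3 → (0, 0, 1, 0)

rank = 4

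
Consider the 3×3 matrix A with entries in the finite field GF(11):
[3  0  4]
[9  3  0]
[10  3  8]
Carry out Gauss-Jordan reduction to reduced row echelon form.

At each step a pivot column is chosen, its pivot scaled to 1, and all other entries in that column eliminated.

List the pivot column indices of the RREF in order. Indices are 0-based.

pivot columns: 0, 1, 2

pivot(0,0)=3: scale R0 → (1, 0, 5)
  clear (1,0): R1 −= (9)R0 → (0, 3, 10)
  clear (2,0): R2 −= (10)R0 → (0, 3, 2)
pivot(1,1)=3: scale R1 → (0, 1, 7)
  clear (2,1): R2 −= (3)R1 → (0, 0, 3)
pivot(2,2)=3: scale R2 → (0, 0, 1)
  clear (0,2): R0 −= (5)R2 → (1, 0, 0)
  clear (1,2): R1 −= (7)R2 → (0, 1, 0)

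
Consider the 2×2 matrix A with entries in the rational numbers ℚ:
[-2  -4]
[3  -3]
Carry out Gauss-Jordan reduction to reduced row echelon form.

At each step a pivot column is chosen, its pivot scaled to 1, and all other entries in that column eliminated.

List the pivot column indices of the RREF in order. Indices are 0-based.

pivot(0,0)=-2: scale R0 → (1, 2)
  clear (1,0): R1 −= (3)R0 → (0, -9)
pivot(1,1)=-9: scale R1 → (0, 1)
  clear (0,1): R0 −= (2)R1 → (1, 0)

pivot columns: 0, 1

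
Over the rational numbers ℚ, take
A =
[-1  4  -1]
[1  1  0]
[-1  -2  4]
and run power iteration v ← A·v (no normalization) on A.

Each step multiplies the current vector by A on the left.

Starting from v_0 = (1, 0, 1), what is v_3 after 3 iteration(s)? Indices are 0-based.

v_3 = (-19, 2, 47)

v_0 = (1, 0, 1).
v_1 = A·v_0 = (-2, 1, 3).
v_2 = A·v_1 = (3, -1, 12).
v_3 = A·v_2 = (-19, 2, 47).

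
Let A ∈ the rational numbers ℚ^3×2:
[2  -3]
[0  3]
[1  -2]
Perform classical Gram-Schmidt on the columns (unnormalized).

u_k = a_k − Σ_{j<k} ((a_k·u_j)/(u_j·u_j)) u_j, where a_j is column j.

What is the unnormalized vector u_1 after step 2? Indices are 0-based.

u_1 = (1/5, 3, -2/5)

Step 1: u_0 = a_0 = (2, 0, 1).
Step 2: u_1 = a_1 − (-8/5)·u_0 = (1/5, 3, -2/5).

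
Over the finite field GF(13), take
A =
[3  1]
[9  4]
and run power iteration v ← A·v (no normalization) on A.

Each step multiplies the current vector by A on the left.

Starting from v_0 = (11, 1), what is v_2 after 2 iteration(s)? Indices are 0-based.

v_0 = (11, 1).
v_1 = A·v_0 = (8, 12).
v_2 = A·v_1 = (10, 3).

v_2 = (10, 3)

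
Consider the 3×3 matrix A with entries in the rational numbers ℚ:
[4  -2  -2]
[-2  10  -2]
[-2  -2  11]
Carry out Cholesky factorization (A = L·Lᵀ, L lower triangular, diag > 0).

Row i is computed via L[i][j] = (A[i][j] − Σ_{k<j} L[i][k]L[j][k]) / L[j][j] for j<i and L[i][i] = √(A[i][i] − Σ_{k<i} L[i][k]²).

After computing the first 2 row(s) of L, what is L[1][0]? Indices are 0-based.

L[1][0] = -1

Step 1: L[0][0] = √(4) = 2.
  L[1][0] = (-2) / L[0][0] = -1.
Step 2: L[1][1] = √(9) = 3.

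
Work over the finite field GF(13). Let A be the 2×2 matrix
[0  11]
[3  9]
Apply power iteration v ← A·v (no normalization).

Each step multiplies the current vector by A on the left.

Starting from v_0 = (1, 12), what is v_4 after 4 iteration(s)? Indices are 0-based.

v_0 = (1, 12).
v_1 = A·v_0 = (2, 7).
v_2 = A·v_1 = (12, 4).
v_3 = A·v_2 = (5, 7).
v_4 = A·v_3 = (12, 0).

v_4 = (12, 0)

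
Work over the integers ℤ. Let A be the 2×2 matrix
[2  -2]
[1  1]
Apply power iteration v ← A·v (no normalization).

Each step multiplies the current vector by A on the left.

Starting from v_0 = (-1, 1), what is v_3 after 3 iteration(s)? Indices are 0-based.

v_0 = (-1, 1).
v_1 = A·v_0 = (-4, 0).
v_2 = A·v_1 = (-8, -4).
v_3 = A·v_2 = (-8, -12).

v_3 = (-8, -12)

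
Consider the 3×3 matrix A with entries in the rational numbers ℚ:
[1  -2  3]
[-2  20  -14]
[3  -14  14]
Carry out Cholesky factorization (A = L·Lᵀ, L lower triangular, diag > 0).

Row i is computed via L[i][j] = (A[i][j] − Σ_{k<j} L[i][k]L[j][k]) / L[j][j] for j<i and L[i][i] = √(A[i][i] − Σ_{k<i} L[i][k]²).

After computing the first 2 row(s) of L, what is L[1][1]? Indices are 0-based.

Step 1: L[0][0] = √(1) = 1.
  L[1][0] = (-2) / L[0][0] = -2.
Step 2: L[1][1] = √(16) = 4.

L[1][1] = 4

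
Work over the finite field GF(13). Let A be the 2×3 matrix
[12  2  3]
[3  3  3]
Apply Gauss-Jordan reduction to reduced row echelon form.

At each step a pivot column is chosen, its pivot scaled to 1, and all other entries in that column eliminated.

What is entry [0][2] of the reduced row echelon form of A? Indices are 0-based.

M[0][2] = 4

step 1: normalize row 0 (÷12) = (1, 11, 10)
  row 1: subtract 3×row0 = (0, 9, 12)
step 2: normalize row 1 (÷9) = (0, 1, 10)
  row 0: subtract 11×row1 = (1, 0, 4)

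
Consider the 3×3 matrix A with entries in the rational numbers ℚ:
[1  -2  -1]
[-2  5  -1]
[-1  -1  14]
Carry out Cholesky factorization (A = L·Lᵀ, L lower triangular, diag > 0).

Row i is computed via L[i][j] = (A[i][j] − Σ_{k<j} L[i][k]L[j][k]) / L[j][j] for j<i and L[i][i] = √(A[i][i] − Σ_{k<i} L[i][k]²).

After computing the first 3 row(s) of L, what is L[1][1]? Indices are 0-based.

Step 1: L[0][0] = √(1) = 1.
  L[1][0] = (-2) / L[0][0] = -2.
Step 2: L[1][1] = √(1) = 1.
  L[2][0] = (-1) / L[0][0] = -1.
  L[2][1] = (-3) / L[1][1] = -3.
Step 3: L[2][2] = √(4) = 2.

L[1][1] = 1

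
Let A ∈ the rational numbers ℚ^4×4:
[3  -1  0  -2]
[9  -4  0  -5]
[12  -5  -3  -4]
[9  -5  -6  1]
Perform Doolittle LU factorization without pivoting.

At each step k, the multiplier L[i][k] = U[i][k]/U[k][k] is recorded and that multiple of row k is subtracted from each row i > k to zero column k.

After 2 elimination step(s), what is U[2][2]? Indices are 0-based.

[col 0] pivot 3
  R1 -= 3*R0 → (0, -1, 0, 1)  (L[1][0] := 3)
  R2 -= 4*R0 → (0, -1, -3, 4)  (L[2][0] := 4)
  R3 -= 3*R0 → (0, -2, -6, 7)  (L[3][0] := 3)
[col 1] pivot -1
  R2 -= 1*R1 → (0, 0, -3, 3)  (L[2][1] := 1)
  R3 -= 2*R1 → (0, 0, -6, 5)  (L[3][1] := 2)

U[2][2] = -3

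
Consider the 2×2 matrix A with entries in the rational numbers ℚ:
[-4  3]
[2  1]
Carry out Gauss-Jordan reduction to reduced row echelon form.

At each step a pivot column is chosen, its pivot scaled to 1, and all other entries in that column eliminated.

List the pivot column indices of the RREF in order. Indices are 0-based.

pivot columns: 0, 1

[1] R0 /= -4  ⇒  (1, -3/4)
     R1 -= 2·R0  ⇒  (0, 5/2)
[2] R1 /= 5/2  ⇒  (0, 1)
     R0 -= -3/4·R1  ⇒  (1, 0)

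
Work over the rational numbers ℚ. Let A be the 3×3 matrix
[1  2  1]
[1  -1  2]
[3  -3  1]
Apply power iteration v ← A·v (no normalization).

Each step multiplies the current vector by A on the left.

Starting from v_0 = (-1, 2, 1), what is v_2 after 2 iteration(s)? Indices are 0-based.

v_0 = (-1, 2, 1).
v_1 = A·v_0 = (4, -1, -8).
v_2 = A·v_1 = (-6, -11, 7).

v_2 = (-6, -11, 7)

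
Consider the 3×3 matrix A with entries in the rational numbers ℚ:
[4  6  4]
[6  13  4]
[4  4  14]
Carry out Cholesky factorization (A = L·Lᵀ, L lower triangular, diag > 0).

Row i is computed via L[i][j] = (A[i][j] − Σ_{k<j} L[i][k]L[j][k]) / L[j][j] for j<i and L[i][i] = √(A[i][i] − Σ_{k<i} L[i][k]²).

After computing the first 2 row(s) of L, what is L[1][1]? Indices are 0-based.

Step 1: L[0][0] = √(4) = 2.
  L[1][0] = (6) / L[0][0] = 3.
Step 2: L[1][1] = √(4) = 2.

L[1][1] = 2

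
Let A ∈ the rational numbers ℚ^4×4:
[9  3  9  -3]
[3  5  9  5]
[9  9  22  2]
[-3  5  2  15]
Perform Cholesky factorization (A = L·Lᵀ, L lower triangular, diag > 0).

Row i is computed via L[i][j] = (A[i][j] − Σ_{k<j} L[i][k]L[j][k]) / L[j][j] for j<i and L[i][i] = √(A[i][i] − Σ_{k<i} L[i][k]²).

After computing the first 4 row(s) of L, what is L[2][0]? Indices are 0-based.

Step 1: L[0][0] = √(9) = 3.
  L[1][0] = (3) / L[0][0] = 1.
Step 2: L[1][1] = √(4) = 2.
  L[2][0] = (9) / L[0][0] = 3.
  L[2][1] = (6) / L[1][1] = 3.
Step 3: L[2][2] = √(4) = 2.
  L[3][0] = (-3) / L[0][0] = -1.
  L[3][1] = (6) / L[1][1] = 3.
  L[3][2] = (-4) / L[2][2] = -2.
Step 4: L[3][3] = √(1) = 1.

L[2][0] = 3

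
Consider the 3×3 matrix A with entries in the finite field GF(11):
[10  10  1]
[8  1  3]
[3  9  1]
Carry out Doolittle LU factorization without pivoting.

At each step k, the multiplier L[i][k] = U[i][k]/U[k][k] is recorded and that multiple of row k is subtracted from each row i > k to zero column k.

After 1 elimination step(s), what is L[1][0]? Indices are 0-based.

[col 0] pivot 10
  R1 -= 3*R0 → (0, 4, 0)  (L[1][0] := 3)
  R2 -= 8*R0 → (0, 6, 4)  (L[2][0] := 8)

L[1][0] = 3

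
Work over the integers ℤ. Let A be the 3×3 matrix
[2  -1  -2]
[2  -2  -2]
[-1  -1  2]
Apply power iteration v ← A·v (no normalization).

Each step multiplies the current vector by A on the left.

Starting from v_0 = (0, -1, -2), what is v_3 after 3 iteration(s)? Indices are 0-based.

v_3 = (50, 46, -48)

v_0 = (0, -1, -2).
v_1 = A·v_0 = (5, 6, -3).
v_2 = A·v_1 = (10, 4, -17).
v_3 = A·v_2 = (50, 46, -48).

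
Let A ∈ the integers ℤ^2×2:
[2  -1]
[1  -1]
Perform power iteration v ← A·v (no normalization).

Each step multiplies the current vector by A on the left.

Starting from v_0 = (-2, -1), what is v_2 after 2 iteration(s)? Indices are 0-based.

v_0 = (-2, -1).
v_1 = A·v_0 = (-3, -1).
v_2 = A·v_1 = (-5, -2).

v_2 = (-5, -2)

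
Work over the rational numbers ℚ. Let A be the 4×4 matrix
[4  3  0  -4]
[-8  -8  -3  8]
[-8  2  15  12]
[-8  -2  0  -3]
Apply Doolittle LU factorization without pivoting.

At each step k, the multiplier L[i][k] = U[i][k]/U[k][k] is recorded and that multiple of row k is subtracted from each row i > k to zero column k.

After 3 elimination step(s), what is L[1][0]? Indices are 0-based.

k=0: U[0][0]=4
  eliminate (1,0): mult=-2, new row 1: (0, -2, -3, 0); set L[1][0]=-2
  eliminate (2,0): mult=-2, new row 2: (0, 8, 15, 4); set L[2][0]=-2
  eliminate (3,0): mult=-2, new row 3: (0, 4, 0, -11); set L[3][0]=-2
k=1: U[1][1]=-2
  eliminate (2,1): mult=-4, new row 2: (0, 0, 3, 4); set L[2][1]=-4
  eliminate (3,1): mult=-2, new row 3: (0, 0, -6, -11); set L[3][1]=-2
k=2: U[2][2]=3
  eliminate (3,2): mult=-2, new row 3: (0, 0, 0, -3); set L[3][2]=-2

L[1][0] = -2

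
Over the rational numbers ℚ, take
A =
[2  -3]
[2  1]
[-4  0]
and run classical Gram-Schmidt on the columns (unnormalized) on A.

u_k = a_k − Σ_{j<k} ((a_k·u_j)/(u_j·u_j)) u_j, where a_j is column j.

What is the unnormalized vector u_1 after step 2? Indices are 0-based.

u_1 = (-8/3, 4/3, -2/3)

Step 1: u_0 = a_0 = (2, 2, -4).
Step 2: u_1 = a_1 − (-1/6)·u_0 = (-8/3, 4/3, -2/3).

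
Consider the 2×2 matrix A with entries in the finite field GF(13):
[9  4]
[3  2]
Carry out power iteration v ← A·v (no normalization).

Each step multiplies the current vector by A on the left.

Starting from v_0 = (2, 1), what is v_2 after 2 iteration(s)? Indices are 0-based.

v_2 = (9, 4)

v_0 = (2, 1).
v_1 = A·v_0 = (9, 8).
v_2 = A·v_1 = (9, 4).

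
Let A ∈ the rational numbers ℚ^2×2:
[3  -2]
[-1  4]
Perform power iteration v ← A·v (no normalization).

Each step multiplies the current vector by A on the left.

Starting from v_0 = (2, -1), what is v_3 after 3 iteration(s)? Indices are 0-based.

v_3 = (172, -164)

v_0 = (2, -1).
v_1 = A·v_0 = (8, -6).
v_2 = A·v_1 = (36, -32).
v_3 = A·v_2 = (172, -164).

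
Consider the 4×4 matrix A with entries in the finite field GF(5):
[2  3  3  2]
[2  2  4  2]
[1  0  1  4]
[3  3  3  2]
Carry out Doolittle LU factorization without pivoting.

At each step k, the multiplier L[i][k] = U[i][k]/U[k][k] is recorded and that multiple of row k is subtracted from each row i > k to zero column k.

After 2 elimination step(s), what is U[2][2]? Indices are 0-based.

U[2][2] = 3

Step 1: pivot at (0,0) is 2.
  row1 ← row1 − (1)·row0  ⇒  L[1][0]=1, U row1=(0, 4, 1, 0)
  row2 ← row2 − (3)·row0  ⇒  L[2][0]=3, U row2=(0, 1, 2, 3)
  row3 ← row3 − (4)·row0  ⇒  L[3][0]=4, U row3=(0, 1, 1, 4)
Step 2: pivot at (1,1) is 4.
  row2 ← row2 − (4)·row1  ⇒  L[2][1]=4, U row2=(0, 0, 3, 3)
  row3 ← row3 − (4)·row1  ⇒  L[3][1]=4, U row3=(0, 0, 2, 4)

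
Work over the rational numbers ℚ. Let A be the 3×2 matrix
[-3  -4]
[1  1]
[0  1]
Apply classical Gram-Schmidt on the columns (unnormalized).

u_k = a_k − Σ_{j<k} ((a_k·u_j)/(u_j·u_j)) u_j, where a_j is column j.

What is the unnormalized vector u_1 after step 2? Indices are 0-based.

Step 1: u_0 = a_0 = (-3, 1, 0).
Step 2: u_1 = a_1 − (13/10)·u_0 = (-1/10, -3/10, 1).

u_1 = (-1/10, -3/10, 1)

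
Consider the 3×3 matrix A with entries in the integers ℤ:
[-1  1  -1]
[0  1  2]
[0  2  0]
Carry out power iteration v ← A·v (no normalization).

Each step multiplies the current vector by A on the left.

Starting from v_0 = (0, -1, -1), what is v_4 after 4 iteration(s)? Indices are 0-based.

v_0 = (0, -1, -1).
v_1 = A·v_0 = (0, -3, -2).
v_2 = A·v_1 = (-1, -7, -6).
v_3 = A·v_2 = (0, -19, -14).
v_4 = A·v_3 = (-5, -47, -38).

v_4 = (-5, -47, -38)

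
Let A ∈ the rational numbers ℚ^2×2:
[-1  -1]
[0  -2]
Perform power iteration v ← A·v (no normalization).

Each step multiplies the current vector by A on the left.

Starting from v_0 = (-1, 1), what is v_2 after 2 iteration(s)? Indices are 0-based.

v_0 = (-1, 1).
v_1 = A·v_0 = (0, -2).
v_2 = A·v_1 = (2, 4).

v_2 = (2, 4)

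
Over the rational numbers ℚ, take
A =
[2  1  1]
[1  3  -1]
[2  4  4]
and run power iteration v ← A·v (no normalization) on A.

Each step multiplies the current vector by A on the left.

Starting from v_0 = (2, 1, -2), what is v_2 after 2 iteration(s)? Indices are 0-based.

v_2 = (13, 24, 34)

v_0 = (2, 1, -2).
v_1 = A·v_0 = (3, 7, 0).
v_2 = A·v_1 = (13, 24, 34).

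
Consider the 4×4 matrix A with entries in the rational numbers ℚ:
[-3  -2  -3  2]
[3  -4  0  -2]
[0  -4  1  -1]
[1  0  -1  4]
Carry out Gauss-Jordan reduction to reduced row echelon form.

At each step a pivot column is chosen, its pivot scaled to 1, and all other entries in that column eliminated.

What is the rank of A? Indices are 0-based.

pivot(0,0)=-3: scale R0 → (1, 2/3, 1, -2/3)
  clear (1,0): R1 −= (3)R0 → (0, -6, -3, 0)
  clear (3,0): R3 −= (1)R0 → (0, -2/3, -2, 14/3)
pivot(1,1)=-6: scale R1 → (0, 1, 1/2, 0)
  clear (0,1): R0 −= (2/3)R1 → (1, 0, 2/3, -2/3)
  clear (2,1): R2 −= (-4)R1 → (0, 0, 3, -1)
  clear (3,1): R3 −= (-2/3)R1 → (0, 0, -5/3, 14/3)
pivot(2,2)=3: scale R2 → (0, 0, 1, -1/3)
  clear (0,2): R0 −= (2/3)R2 → (1, 0, 0, -4/9)
  clear (1,2): R1 −= (1/2)R2 → (0, 1, 0, 1/6)
  clear (3,2): R3 −= (-5/3)R2 → (0, 0, 0, 37/9)
pivot(3,3)=37/9: scale R3 → (0, 0, 0, 1)
  clear (0,3): R0 −= (-4/9)R3 → (1, 0, 0, 0)
  clear (1,3): R1 −= (1/6)R3 → (0, 1, 0, 0)
  clear (2,3): R2 −= (-1/3)R3 → (0, 0, 1, 0)

rank = 4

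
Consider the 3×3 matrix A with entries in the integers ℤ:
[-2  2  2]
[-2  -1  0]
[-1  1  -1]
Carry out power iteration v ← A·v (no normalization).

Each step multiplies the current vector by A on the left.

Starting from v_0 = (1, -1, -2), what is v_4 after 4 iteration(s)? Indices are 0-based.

v_4 = (-138, 5, -61)

v_0 = (1, -1, -2).
v_1 = A·v_0 = (-8, -1, 0).
v_2 = A·v_1 = (14, 17, 7).
v_3 = A·v_2 = (20, -45, -4).
v_4 = A·v_3 = (-138, 5, -61).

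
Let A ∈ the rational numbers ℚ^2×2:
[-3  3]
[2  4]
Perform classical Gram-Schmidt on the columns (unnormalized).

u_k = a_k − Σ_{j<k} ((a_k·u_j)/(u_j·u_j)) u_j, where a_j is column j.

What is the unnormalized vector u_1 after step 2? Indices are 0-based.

Step 1: u_0 = a_0 = (-3, 2).
Step 2: u_1 = a_1 − (-1/13)·u_0 = (36/13, 54/13).

u_1 = (36/13, 54/13)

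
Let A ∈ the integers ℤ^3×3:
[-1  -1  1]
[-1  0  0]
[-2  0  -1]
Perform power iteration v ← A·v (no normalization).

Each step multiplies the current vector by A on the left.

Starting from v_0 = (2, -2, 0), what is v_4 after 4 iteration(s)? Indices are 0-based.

v_4 = (-8, -6, -12)

v_0 = (2, -2, 0).
v_1 = A·v_0 = (0, -2, -4).
v_2 = A·v_1 = (-2, 0, 4).
v_3 = A·v_2 = (6, 2, 0).
v_4 = A·v_3 = (-8, -6, -12).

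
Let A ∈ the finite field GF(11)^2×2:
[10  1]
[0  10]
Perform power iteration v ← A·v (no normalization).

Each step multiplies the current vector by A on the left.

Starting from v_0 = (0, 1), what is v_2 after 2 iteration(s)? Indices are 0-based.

v_2 = (9, 1)

v_0 = (0, 1).
v_1 = A·v_0 = (1, 10).
v_2 = A·v_1 = (9, 1).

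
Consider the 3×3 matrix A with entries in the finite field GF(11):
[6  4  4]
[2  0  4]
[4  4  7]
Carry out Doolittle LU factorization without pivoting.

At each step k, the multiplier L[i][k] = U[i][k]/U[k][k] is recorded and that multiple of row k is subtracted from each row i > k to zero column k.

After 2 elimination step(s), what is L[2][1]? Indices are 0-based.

L[2][1] = 10

Step 1: pivot at (0,0) is 6.
  row1 ← row1 − (4)·row0  ⇒  L[1][0]=4, U row1=(0, 6, 10)
  row2 ← row2 − (8)·row0  ⇒  L[2][0]=8, U row2=(0, 5, 8)
Step 2: pivot at (1,1) is 6.
  row2 ← row2 − (10)·row1  ⇒  L[2][1]=10, U row2=(0, 0, 7)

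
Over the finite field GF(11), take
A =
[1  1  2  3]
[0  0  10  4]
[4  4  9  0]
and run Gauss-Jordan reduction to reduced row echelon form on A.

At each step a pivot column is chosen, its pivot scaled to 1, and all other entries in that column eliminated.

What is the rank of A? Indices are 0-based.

pivot(0,0)=1: scale R0 → (1, 1, 2, 3)
  clear (2,0): R2 −= (4)R0 → (0, 0, 1, 10)
col 1: no nonzero at/below row 1; advance.
pivot(1,2)=10: scale R1 → (0, 0, 1, 7)
  clear (0,2): R0 −= (2)R1 → (1, 1, 0, 0)
  clear (2,2): R2 −= (1)R1 → (0, 0, 0, 3)
pivot(2,3)=3: scale R2 → (0, 0, 0, 1)
  clear (1,3): R1 −= (7)R2 → (0, 0, 1, 0)

rank = 3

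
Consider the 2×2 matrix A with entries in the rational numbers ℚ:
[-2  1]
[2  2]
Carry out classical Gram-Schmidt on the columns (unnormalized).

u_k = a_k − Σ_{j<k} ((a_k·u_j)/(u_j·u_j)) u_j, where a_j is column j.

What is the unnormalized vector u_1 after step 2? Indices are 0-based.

u_1 = (3/2, 3/2)

Step 1: u_0 = a_0 = (-2, 2).
Step 2: u_1 = a_1 − (1/4)·u_0 = (3/2, 3/2).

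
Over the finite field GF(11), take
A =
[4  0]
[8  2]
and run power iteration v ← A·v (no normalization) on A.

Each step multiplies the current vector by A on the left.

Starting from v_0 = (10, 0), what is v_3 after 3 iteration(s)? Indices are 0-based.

v_0 = (10, 0).
v_1 = A·v_0 = (7, 3).
v_2 = A·v_1 = (6, 7).
v_3 = A·v_2 = (2, 7).

v_3 = (2, 7)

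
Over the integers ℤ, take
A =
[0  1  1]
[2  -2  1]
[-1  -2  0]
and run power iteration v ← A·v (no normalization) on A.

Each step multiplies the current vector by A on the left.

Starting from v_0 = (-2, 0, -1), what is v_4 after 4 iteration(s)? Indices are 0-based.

v_4 = (-32, 55, 9)

v_0 = (-2, 0, -1).
v_1 = A·v_0 = (-1, -5, 2).
v_2 = A·v_1 = (-3, 10, 11).
v_3 = A·v_2 = (21, -15, -17).
v_4 = A·v_3 = (-32, 55, 9).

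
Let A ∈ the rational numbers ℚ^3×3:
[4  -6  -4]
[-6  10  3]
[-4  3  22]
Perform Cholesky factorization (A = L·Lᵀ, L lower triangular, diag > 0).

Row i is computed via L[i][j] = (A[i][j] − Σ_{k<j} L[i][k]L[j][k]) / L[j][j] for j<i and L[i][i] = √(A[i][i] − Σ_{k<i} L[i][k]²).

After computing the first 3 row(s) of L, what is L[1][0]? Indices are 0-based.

Step 1: L[0][0] = √(4) = 2.
  L[1][0] = (-6) / L[0][0] = -3.
Step 2: L[1][1] = √(1) = 1.
  L[2][0] = (-4) / L[0][0] = -2.
  L[2][1] = (-3) / L[1][1] = -3.
Step 3: L[2][2] = √(9) = 3.

L[1][0] = -3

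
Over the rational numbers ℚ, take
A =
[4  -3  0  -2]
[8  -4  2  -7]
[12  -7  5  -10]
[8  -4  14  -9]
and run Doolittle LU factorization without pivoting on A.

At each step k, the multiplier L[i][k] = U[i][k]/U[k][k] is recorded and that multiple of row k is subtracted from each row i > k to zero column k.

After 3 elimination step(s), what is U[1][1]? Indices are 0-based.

U[1][1] = 2

[col 0] pivot 4
  R1 -= 2*R0 → (0, 2, 2, -3)  (L[1][0] := 2)
  R2 -= 3*R0 → (0, 2, 5, -4)  (L[2][0] := 3)
  R3 -= 2*R0 → (0, 2, 14, -5)  (L[3][0] := 2)
[col 1] pivot 2
  R2 -= 1*R1 → (0, 0, 3, -1)  (L[2][1] := 1)
  R3 -= 1*R1 → (0, 0, 12, -2)  (L[3][1] := 1)
[col 2] pivot 3
  R3 -= 4*R2 → (0, 0, 0, 2)  (L[3][2] := 4)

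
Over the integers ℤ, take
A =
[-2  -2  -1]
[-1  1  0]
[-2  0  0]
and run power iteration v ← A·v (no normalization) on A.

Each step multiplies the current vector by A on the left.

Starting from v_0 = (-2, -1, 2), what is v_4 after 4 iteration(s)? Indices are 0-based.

v_4 = (-134, -31, -84)

v_0 = (-2, -1, 2).
v_1 = A·v_0 = (4, 1, 4).
v_2 = A·v_1 = (-14, -3, -8).
v_3 = A·v_2 = (42, 11, 28).
v_4 = A·v_3 = (-134, -31, -84).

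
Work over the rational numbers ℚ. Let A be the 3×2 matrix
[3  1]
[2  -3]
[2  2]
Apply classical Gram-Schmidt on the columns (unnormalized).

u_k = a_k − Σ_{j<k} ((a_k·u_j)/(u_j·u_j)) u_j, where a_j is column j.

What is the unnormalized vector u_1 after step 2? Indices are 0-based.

u_1 = (14/17, -53/17, 32/17)

Step 1: u_0 = a_0 = (3, 2, 2).
Step 2: u_1 = a_1 − (1/17)·u_0 = (14/17, -53/17, 32/17).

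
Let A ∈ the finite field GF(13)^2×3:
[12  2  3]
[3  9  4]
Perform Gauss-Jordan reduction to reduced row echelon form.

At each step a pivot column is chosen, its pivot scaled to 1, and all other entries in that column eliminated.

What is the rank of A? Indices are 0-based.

[1] R0 /= 12  ⇒  (1, 11, 10)
     R1 -= 3·R0  ⇒  (0, 2, 0)
[2] R1 /= 2  ⇒  (0, 1, 0)
     R0 -= 11·R1  ⇒  (1, 0, 10)

rank = 2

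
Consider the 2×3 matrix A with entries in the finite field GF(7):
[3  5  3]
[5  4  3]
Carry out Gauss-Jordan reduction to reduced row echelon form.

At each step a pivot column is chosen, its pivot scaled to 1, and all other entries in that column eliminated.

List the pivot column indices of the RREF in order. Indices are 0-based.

pivot columns: 0, 1

[1] R0 /= 3  ⇒  (1, 4, 1)
     R1 -= 5·R0  ⇒  (0, 5, 5)
[2] R1 /= 5  ⇒  (0, 1, 1)
     R0 -= 4·R1  ⇒  (1, 0, 4)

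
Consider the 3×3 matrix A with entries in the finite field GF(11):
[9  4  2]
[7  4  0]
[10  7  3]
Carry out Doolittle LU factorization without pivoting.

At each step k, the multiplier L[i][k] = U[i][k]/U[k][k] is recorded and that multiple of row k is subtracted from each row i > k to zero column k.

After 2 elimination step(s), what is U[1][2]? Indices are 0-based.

U[1][2] = 7

[col 0] pivot 9
  R1 -= 2*R0 → (0, 7, 7)  (L[1][0] := 2)
  R2 -= 6*R0 → (0, 5, 2)  (L[2][0] := 6)
[col 1] pivot 7
  R2 -= 7*R1 → (0, 0, 8)  (L[2][1] := 7)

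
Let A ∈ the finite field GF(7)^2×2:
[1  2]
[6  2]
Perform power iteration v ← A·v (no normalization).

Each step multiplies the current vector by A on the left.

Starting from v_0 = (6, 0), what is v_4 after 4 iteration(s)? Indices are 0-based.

v_0 = (6, 0).
v_1 = A·v_0 = (6, 1).
v_2 = A·v_1 = (1, 3).
v_3 = A·v_2 = (0, 5).
v_4 = A·v_3 = (3, 3).

v_4 = (3, 3)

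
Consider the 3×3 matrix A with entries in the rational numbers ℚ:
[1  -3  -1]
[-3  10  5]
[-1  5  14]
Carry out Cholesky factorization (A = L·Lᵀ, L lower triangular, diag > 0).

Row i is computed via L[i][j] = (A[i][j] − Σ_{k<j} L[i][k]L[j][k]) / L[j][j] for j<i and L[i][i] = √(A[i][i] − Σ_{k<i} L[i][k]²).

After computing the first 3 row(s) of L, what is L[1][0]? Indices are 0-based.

Step 1: L[0][0] = √(1) = 1.
  L[1][0] = (-3) / L[0][0] = -3.
Step 2: L[1][1] = √(1) = 1.
  L[2][0] = (-1) / L[0][0] = -1.
  L[2][1] = (2) / L[1][1] = 2.
Step 3: L[2][2] = √(9) = 3.

L[1][0] = -3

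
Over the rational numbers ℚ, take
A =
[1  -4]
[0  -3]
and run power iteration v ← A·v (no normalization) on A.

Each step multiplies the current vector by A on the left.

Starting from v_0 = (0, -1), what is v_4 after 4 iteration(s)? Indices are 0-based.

v_0 = (0, -1).
v_1 = A·v_0 = (4, 3).
v_2 = A·v_1 = (-8, -9).
v_3 = A·v_2 = (28, 27).
v_4 = A·v_3 = (-80, -81).

v_4 = (-80, -81)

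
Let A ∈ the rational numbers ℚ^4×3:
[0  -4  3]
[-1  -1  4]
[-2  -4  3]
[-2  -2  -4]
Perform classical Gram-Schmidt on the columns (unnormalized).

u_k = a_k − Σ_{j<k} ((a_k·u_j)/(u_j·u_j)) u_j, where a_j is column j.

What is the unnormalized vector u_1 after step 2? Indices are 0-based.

Step 1: u_0 = a_0 = (0, -1, -2, -2).
Step 2: u_1 = a_1 − (13/9)·u_0 = (-4, 4/9, -10/9, 8/9).

u_1 = (-4, 4/9, -10/9, 8/9)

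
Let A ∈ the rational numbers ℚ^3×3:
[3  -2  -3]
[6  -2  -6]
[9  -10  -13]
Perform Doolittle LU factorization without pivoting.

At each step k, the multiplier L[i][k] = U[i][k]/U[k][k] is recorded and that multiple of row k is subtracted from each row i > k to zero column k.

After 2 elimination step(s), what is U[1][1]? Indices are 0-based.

[col 0] pivot 3
  R1 -= 2*R0 → (0, 2, 0)  (L[1][0] := 2)
  R2 -= 3*R0 → (0, -4, -4)  (L[2][0] := 3)
[col 1] pivot 2
  R2 -= -2*R1 → (0, 0, -4)  (L[2][1] := -2)

U[1][1] = 2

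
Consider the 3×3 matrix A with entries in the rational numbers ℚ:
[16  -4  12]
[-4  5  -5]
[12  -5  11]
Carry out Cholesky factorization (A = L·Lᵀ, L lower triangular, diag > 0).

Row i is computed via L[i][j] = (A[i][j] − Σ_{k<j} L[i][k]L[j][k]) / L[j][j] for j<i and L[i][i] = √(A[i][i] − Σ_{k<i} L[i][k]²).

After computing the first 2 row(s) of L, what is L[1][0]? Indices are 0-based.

Step 1: L[0][0] = √(16) = 4.
  L[1][0] = (-4) / L[0][0] = -1.
Step 2: L[1][1] = √(4) = 2.

L[1][0] = -1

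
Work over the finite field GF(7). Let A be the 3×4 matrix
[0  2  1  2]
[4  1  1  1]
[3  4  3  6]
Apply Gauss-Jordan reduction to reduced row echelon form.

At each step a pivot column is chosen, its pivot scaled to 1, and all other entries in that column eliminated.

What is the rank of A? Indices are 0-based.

rank = 3

pivot(0,0): swap R0↔R1
pivot(0,0)=4: scale R0 → (1, 2, 2, 2)
  clear (2,0): R2 −= (3)R0 → (0, 5, 4, 0)
pivot(1,1)=2: scale R1 → (0, 1, 4, 1)
  clear (0,1): R0 −= (2)R1 → (1, 0, 1, 0)
  clear (2,1): R2 −= (5)R1 → (0, 0, 5, 2)
pivot(2,2)=5: scale R2 → (0, 0, 1, 6)
  clear (0,2): R0 −= (1)R2 → (1, 0, 0, 1)
  clear (1,2): R1 −= (4)R2 → (0, 1, 0, 5)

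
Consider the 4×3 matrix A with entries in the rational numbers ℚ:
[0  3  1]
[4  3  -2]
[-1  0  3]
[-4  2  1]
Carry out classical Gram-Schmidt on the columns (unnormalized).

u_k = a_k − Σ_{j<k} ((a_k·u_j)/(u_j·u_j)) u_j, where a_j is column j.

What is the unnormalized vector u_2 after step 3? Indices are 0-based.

u_2 = (629/710, -197/710, 902/355, -324/355)

Step 1: u_0 = a_0 = (0, 4, -1, -4).
Step 2: u_1 = a_1 − (4/33)·u_0 = (3, 83/33, 4/33, 82/33).
Step 3: u_2 = a_2 − (-5/11)·u_0 − (27/710)·u_1 = (629/710, -197/710, 902/355, -324/355).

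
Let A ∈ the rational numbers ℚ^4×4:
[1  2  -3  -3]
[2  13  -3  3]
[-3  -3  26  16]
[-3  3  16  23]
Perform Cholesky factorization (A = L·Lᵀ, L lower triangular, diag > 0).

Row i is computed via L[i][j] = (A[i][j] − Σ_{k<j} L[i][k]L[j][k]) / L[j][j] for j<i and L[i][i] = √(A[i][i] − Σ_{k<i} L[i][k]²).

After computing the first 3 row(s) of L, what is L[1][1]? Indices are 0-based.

L[1][1] = 3

Step 1: L[0][0] = √(1) = 1.
  L[1][0] = (2) / L[0][0] = 2.
Step 2: L[1][1] = √(9) = 3.
  L[2][0] = (-3) / L[0][0] = -3.
  L[2][1] = (3) / L[1][1] = 1.
Step 3: L[2][2] = √(16) = 4.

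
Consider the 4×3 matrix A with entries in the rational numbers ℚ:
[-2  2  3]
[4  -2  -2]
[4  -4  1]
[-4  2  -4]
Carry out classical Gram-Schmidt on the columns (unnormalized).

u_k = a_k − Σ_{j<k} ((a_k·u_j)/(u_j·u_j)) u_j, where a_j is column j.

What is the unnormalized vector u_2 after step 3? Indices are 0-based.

Step 1: u_0 = a_0 = (-2, 4, 4, -4).
Step 2: u_1 = a_1 − (-9/13)·u_0 = (8/13, 10/13, -16/13, -10/13).
Step 3: u_2 = a_2 − (3/26)·u_0 − (7/10)·u_1 = (14/5, -3, 7/5, -3).

u_2 = (14/5, -3, 7/5, -3)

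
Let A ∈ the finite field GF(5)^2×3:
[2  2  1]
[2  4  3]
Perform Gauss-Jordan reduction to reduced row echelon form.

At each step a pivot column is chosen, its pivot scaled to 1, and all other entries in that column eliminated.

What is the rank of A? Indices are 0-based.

rank = 2

[1] R0 /= 2  ⇒  (1, 1, 3)
     R1 -= 2·R0  ⇒  (0, 2, 2)
[2] R1 /= 2  ⇒  (0, 1, 1)
     R0 -= 1·R1  ⇒  (1, 0, 2)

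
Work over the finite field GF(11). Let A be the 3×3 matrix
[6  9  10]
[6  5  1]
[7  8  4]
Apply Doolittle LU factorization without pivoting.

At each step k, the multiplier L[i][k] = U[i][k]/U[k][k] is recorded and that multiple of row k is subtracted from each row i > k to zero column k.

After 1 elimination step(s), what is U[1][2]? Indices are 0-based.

[col 0] pivot 6
  R1 -= 1*R0 → (0, 7, 2)  (L[1][0] := 1)
  R2 -= 3*R0 → (0, 3, 7)  (L[2][0] := 3)

U[1][2] = 2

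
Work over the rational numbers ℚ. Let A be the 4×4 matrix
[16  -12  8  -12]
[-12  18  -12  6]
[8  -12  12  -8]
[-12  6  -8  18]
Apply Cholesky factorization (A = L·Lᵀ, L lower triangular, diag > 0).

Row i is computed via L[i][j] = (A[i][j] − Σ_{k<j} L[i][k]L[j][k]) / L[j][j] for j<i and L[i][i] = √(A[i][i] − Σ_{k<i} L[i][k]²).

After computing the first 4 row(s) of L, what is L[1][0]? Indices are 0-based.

L[1][0] = -3

Step 1: L[0][0] = √(16) = 4.
  L[1][0] = (-12) / L[0][0] = -3.
Step 2: L[1][1] = √(9) = 3.
  L[2][0] = (8) / L[0][0] = 2.
  L[2][1] = (-6) / L[1][1] = -2.
Step 3: L[2][2] = √(4) = 2.
  L[3][0] = (-12) / L[0][0] = -3.
  L[3][1] = (-3) / L[1][1] = -1.
  L[3][2] = (-4) / L[2][2] = -2.
Step 4: L[3][3] = √(4) = 2.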